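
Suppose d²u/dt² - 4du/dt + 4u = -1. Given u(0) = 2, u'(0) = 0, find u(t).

Characteristic equation r² - 4r + 4 = 0 has discriminant (-4)² - 4·(4) = 0, so r = 2 is a repeated root.
Hence u_h = (C1 + C2*t)*exp(2*t).
For the particular solution try u_p = A0. Substituting and matching coefficients of each power of t gives A0 = -1/4, so u_p = -1/4.
General solution: u = -1/4 + C1*exp(2*t) + C2*t*exp(2*t).
Apply the initial conditions: u(0) = -1/4 + C1 = 2 and u'(0) = C2 + 2*C1 = 0. Solving gives C1 = 9/4, C2 = -9/2.

u = -1/4 + 9*exp(2*t)/4 - 9*t*exp(2*t)/2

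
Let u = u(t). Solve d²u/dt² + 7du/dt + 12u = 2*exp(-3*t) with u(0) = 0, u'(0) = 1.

Characteristic equation r² + 7r + 12 = 0 factors as (r + 3)(r + 4) = 0, so r = -3, -4.
Hence u_h = C1*exp(-3*t) + C2*exp(-4*t).
Since exp(-3*t) solves the homogeneous equation (r = -3 is a root of multiplicity 1), multiply the trial by t. Try u_p = A*t*exp(-3*t). Substituting into the equation and dividing by exp(-3*t) gives A = 2, so u_p = 2*t*exp(-3*t).
General solution: u = C1*exp(-3*t) + C2*exp(-4*t) + 2*t*exp(-3*t).
Apply the initial conditions: u(0) = C1 + C2 = 0 and u'(0) = 2 - 4*C2 - 3*C1 = 1. Solving gives C1 = -1, C2 = 1.

u = -exp(-3*t) + 2*t*exp(-3*t) + exp(-4*t)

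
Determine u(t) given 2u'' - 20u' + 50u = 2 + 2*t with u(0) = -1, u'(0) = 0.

Divide through by 2: u'' - 10u' + 25u = 1 + t.
Characteristic equation r² - 10r + 25 = 0 has discriminant (-10)² - 4·(25) = 0, so r = 5 is a repeated root.
Hence u_h = (C1 + C2*t)*exp(5*t).
For the particular solution try u_p = A0 + A1*t. Substituting and matching coefficients of each power of t gives A0 = 7/125, A1 = 1/25, so u_p = 7/125 + t/25.
General solution: u = 7/125 + t/25 + C1*exp(5*t) + C2*t*exp(5*t).
Apply the initial conditions: u(0) = 7/125 + C1 = -1 and u'(0) = 1/25 + C2 + 5*C1 = 0. Solving gives C1 = -132/125, C2 = 131/25.

u = 7/125 - 132*exp(5*t)/125 + t/25 + 131*t*exp(5*t)/25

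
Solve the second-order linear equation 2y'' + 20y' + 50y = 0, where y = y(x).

Divide through by 2: y'' + 10y' + 25y = 0.
Characteristic equation r² + 10r + 25 = 0 has discriminant (10)² - 4·(25) = 0, so r = -5 is a repeated root.
Hence y_h = (C1 + C2*x)*exp(-5*x).

y = C1*exp(-5*x) + C2*x*exp(-5*x)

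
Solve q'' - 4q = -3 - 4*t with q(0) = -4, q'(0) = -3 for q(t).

Characteristic equation r² - 4 = 0 factors as (r - 2)(r + 2) = 0, so r = 2, -2.
Hence q_h = C1*exp(2*t) + C2*exp(-2*t).
For the particular solution try q_p = A0 + A1*t. Substituting and matching coefficients of each power of t gives A0 = 3/4, A1 = 1, so q_p = 3/4 + t.
General solution: q = 3/4 + t + C1*exp(2*t) + C2*exp(-2*t).
Apply the initial conditions: q(0) = 3/4 + C1 + C2 = -4 and q'(0) = 1 - 2*C2 + 2*C1 = -3. Solving gives C1 = -27/8, C2 = -11/8.

q = 3/4 + t - 27*exp(2*t)/8 - 11*exp(-2*t)/8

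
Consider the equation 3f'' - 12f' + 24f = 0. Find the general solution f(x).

Divide through by 3: f'' - 4f' + 8f = 0.
Characteristic equation r² - 4r + 8 = 0 has discriminant (-4)² - 4·(8) = -16 < 0, so r = 2 ± 2i.
Hence f_h = C1*cos(2*x)*exp(2*x) + C2*exp(2*x)*sin(2*x).

f = C1*cos(2*x)*exp(2*x) + C2*exp(2*x)*sin(2*x)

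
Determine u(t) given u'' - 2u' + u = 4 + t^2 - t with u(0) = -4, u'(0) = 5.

Characteristic equation r² - 2r + 1 = 0 has discriminant (-2)² - 4·(1) = 0, so r = 1 is a repeated root.
Hence u_h = (C1 + C2*t)*exp(t).
For the particular solution try u_p = A0 + A1*t + A2*t^2. Substituting and matching coefficients of each power of t gives A0 = 8, A1 = 3, A2 = 1, so u_p = 8 + t^2 + 3*t.
General solution: u = 8 + t^2 + 3*t + C1*exp(t) + C2*t*exp(t).
Apply the initial conditions: u(0) = 8 + C1 = -4 and u'(0) = 3 + C1 + C2 = 5. Solving gives C1 = -12, C2 = 14.

u = 8 + t**2 - 12*exp(t) + 3*t + 14*t*exp(t)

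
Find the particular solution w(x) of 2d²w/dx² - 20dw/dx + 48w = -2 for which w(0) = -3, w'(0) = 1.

w = -1/24 - 75*exp(4*x)/8 + 77*exp(6*x)/12

Divide through by 2: w'' - 10w' + 24w = -1.
Characteristic equation r² - 10r + 24 = 0 factors as (r - 6)(r - 4) = 0, so r = 6, 4.
Hence w_h = C1*exp(6*x) + C2*exp(4*x).
For the particular solution try w_p = A0. Substituting and matching coefficients of each power of x gives A0 = -1/24, so w_p = -1/24.
General solution: w = -1/24 + C1*exp(6*x) + C2*exp(4*x).
Apply the initial conditions: w(0) = -1/24 + C1 + C2 = -3 and w'(0) = 4*C2 + 6*C1 = 1. Solving gives C1 = 77/12, C2 = -75/8.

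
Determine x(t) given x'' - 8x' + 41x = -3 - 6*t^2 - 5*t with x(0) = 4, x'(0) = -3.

Characteristic equation r² - 8r + 41 = 0 has discriminant (-8)² - 4·(41) = -100 < 0, so r = 4 ± 5i.
Hence x_h = C1*cos(5*t)*exp(4*t) + C2*exp(4*t)*sin(5*t).
For the particular solution try x_p = A0 + A1*t + A2*t^2. Substituting and matching coefficients of each power of t gives A0 = -6959/68921, A1 = -301/1681, A2 = -6/41, so x_p = -6959/68921 - 301*t/1681 - 6*t^2/41.
General solution: x = -6959/68921 - 301*t/1681 - 6*t^2/41 + C1*cos(5*t)*exp(4*t) + C2*exp(4*t)*sin(5*t).
Apply the initial conditions: x(0) = -6959/68921 + C1 = 4 and x'(0) = -301/1681 + 4*C1 + 5*C2 = -3. Solving gives C1 = 282643/68921, C2 = -1324994/344605.

x = -6959/68921 - 301*t/1681 - 6*t**2/41 - 1324994*exp(4*t)*sin(5*t)/344605 + 282643*cos(5*t)*exp(4*t)/68921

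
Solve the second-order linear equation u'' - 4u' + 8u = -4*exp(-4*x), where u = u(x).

u = -exp(-4*x)/10 + C1*cos(2*x)*exp(2*x) + C2*exp(2*x)*sin(2*x)

Characteristic equation r² - 4r + 8 = 0 has discriminant (-4)² - 4·(8) = -16 < 0, so r = 2 ± 2i.
Hence u_h = C1*cos(2*x)*exp(2*x) + C2*exp(2*x)*sin(2*x).
Try u_p = A*exp(-4*x). Substituting into the equation and dividing by exp(-4*x) gives A = -1/10, so u_p = -exp(-4*x)/10.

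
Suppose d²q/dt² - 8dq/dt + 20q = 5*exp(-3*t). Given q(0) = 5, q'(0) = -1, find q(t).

Characteristic equation r² - 8r + 20 = 0 has discriminant (-8)² - 4·(20) = -16 < 0, so r = 4 ± 2i.
Hence q_h = C1*cos(2*t)*exp(4*t) + C2*exp(4*t)*sin(2*t).
Try q_p = A*exp(-3*t). Substituting into the equation and dividing by exp(-3*t) gives A = 5/53, so q_p = 5*exp(-3*t)/53.
General solution: q = 5*exp(-3*t)/53 + C1*cos(2*t)*exp(4*t) + C2*exp(4*t)*sin(2*t).
Apply the initial conditions: q(0) = 5/53 + C1 = 5 and q'(0) = -15/53 + 2*C2 + 4*C1 = -1. Solving gives C1 = 260/53, C2 = -539/53.

q = 5*exp(-3*t)/53 - 539*exp(4*t)*sin(2*t)/53 + 260*cos(2*t)*exp(4*t)/53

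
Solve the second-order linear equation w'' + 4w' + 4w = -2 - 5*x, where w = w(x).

w = 3/4 - 5*x/4 + C1*exp(-2*x) + C2*x*exp(-2*x)

Characteristic equation r² + 4r + 4 = 0 has discriminant (4)² - 4·(4) = 0, so r = -2 is a repeated root.
Hence w_h = (C1 + C2*x)*exp(-2*x).
For the particular solution try w_p = A0 + A1*x. Substituting and matching coefficients of each power of x gives A0 = 3/4, A1 = -5/4, so w_p = 3/4 - 5*x/4.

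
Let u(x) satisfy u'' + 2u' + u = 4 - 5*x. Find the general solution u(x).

Characteristic equation r² + 2r + 1 = 0 has discriminant (2)² - 4·(1) = 0, so r = -1 is a repeated root.
Hence u_h = (C1 + C2*x)*exp(-x).
For the particular solution try u_p = A0 + A1*x. Substituting and matching coefficients of each power of x gives A0 = 14, A1 = -5, so u_p = 14 - 5*x.

u = 14 - 5*x + C1*exp(-x) + C2*x*exp(-x)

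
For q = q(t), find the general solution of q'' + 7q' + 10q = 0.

q = C1*exp(-2*t) + C2*exp(-5*t)

Characteristic equation r² + 7r + 10 = 0 factors as (r + 2)(r + 5) = 0, so r = -2, -5.
Hence q_h = C1*exp(-2*t) + C2*exp(-5*t).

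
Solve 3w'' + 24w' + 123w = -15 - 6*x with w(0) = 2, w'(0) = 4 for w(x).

w = -189/1681 - 2*x/41 + 3551*cos(5*x)*exp(-4*x)/1681 + 4202*exp(-4*x)*sin(5*x)/1681

Divide through by 3: w'' + 8w' + 41w = -5 - 2*x.
Characteristic equation r² + 8r + 41 = 0 has discriminant (8)² - 4·(41) = -100 < 0, so r = -4 ± 5i.
Hence w_h = C1*cos(5*x)*exp(-4*x) + C2*exp(-4*x)*sin(5*x).
For the particular solution try w_p = A0 + A1*x. Substituting and matching coefficients of each power of x gives A0 = -189/1681, A1 = -2/41, so w_p = -189/1681 - 2*x/41.
General solution: w = -189/1681 - 2*x/41 + C1*cos(5*x)*exp(-4*x) + C2*exp(-4*x)*sin(5*x).
Apply the initial conditions: w(0) = -189/1681 + C1 = 2 and w'(0) = -2/41 - 4*C1 + 5*C2 = 4. Solving gives C1 = 3551/1681, C2 = 4202/1681.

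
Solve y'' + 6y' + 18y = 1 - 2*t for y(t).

y = 5/54 - t/9 + C1*cos(3*t)*exp(-3*t) + C2*exp(-3*t)*sin(3*t)

Characteristic equation r² + 6r + 18 = 0 has discriminant (6)² - 4·(18) = -36 < 0, so r = -3 ± 3i.
Hence y_h = C1*cos(3*t)*exp(-3*t) + C2*exp(-3*t)*sin(3*t).
For the particular solution try y_p = A0 + A1*t. Substituting and matching coefficients of each power of t gives A0 = 5/54, A1 = -1/9, so y_p = 5/54 - t/9.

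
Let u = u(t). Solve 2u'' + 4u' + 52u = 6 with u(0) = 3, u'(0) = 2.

Divide through by 2: u'' + 2u' + 26u = 3.
Characteristic equation r² + 2r + 26 = 0 has discriminant (2)² - 4·(26) = -100 < 0, so r = -1 ± 5i.
Hence u_h = C1*cos(5*t)*exp(-t) + C2*exp(-t)*sin(5*t).
For the particular solution try u_p = A0. Substituting and matching coefficients of each power of t gives A0 = 3/26, so u_p = 3/26.
General solution: u = 3/26 + C1*cos(5*t)*exp(-t) + C2*exp(-t)*sin(5*t).
Apply the initial conditions: u(0) = 3/26 + C1 = 3 and u'(0) = -C1 + 5*C2 = 2. Solving gives C1 = 75/26, C2 = 127/130.

u = 3/26 + 75*cos(5*t)*exp(-t)/26 + 127*exp(-t)*sin(5*t)/130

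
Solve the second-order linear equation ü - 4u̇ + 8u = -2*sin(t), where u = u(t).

u = -14*sin(t)/65 - 8*cos(t)/65 + C1*cos(2*t)*exp(2*t) + C2*exp(2*t)*sin(2*t)

Characteristic equation r² - 4r + 8 = 0 has discriminant (-4)² - 4·(8) = -16 < 0, so r = 2 ± 2i.
Hence u_h = C1*cos(2*t)*exp(2*t) + C2*exp(2*t)*sin(2*t).
Try u_p = A*cos(t) + B*sin(t). Substituting and equating the coefficients of cos(t) and sin(t) gives A = -8/65, B = -14/65, so u_p = -14*sin(t)/65 - 8*cos(t)/65.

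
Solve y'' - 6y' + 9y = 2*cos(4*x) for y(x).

Characteristic equation r² - 6r + 9 = 0 has discriminant (-6)² - 4·(9) = 0, so r = 3 is a repeated root.
Hence y_h = (C1 + C2*x)*exp(3*x).
Try y_p = A*cos(4*x) + B*sin(4*x). Substituting and equating the coefficients of cos(4x) and sin(4x) gives A = -14/625, B = -48/625, so y_p = -48*sin(4*x)/625 - 14*cos(4*x)/625.

y = -48*sin(4*x)/625 - 14*cos(4*x)/625 + C1*exp(3*x) + C2*x*exp(3*x)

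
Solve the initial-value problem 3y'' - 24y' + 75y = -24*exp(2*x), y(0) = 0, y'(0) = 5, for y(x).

y = -8*exp(2*x)/13 + 8*cos(3*x)*exp(4*x)/13 + 49*exp(4*x)*sin(3*x)/39

Divide through by 3: y'' - 8y' + 25y = -8*exp(2*x).
Characteristic equation r² - 8r + 25 = 0 has discriminant (-8)² - 4·(25) = -36 < 0, so r = 4 ± 3i.
Hence y_h = C1*cos(3*x)*exp(4*x) + C2*exp(4*x)*sin(3*x).
Try y_p = A*exp(2*x). Substituting into the equation and dividing by exp(2*x) gives A = -8/13, so y_p = -8*exp(2*x)/13.
General solution: y = -8*exp(2*x)/13 + C1*cos(3*x)*exp(4*x) + C2*exp(4*x)*sin(3*x).
Apply the initial conditions: y(0) = -8/13 + C1 = 0 and y'(0) = -16/13 + 3*C2 + 4*C1 = 5. Solving gives C1 = 8/13, C2 = 49/39.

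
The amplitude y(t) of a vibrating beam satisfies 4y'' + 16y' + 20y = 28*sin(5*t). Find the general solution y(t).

y = -7*cos(5*t)/40 - 7*sin(5*t)/40 + C1*cos(t)*exp(-2*t) + C2*exp(-2*t)*sin(t)

Divide through by 4: y'' + 4y' + 5y = 7*sin(5*t).
Characteristic equation r² + 4r + 5 = 0 has discriminant (4)² - 4·(5) = -4 < 0, so r = -2 ± i.
Hence y_h = C1*cos(t)*exp(-2*t) + C2*exp(-2*t)*sin(t).
Try y_p = A*cos(5*t) + B*sin(5*t). Substituting and equating the coefficients of cos(5t) and sin(5t) gives A = -7/40, B = -7/40, so y_p = -7*cos(5*t)/40 - 7*sin(5*t)/40.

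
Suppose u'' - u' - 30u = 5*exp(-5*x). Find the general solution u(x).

u = C1*exp(6*x) + C2*exp(-5*x) - 5*x*exp(-5*x)/11

Characteristic equation r² - r - 30 = 0 factors as (r - 6)(r + 5) = 0, so r = 6, -5.
Hence u_h = C1*exp(6*x) + C2*exp(-5*x).
Since exp(-5*x) solves the homogeneous equation (r = -5 is a root of multiplicity 1), multiply the trial by x. Try u_p = A*x*exp(-5*x). Substituting into the equation and dividing by exp(-5*x) gives A = -5/11, so u_p = -5*x*exp(-5*x)/11.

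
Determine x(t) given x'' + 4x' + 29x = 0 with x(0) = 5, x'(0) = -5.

Characteristic equation r² + 4r + 29 = 0 has discriminant (4)² - 4·(29) = -100 < 0, so r = -2 ± 5i.
Hence x_h = C1*cos(5*t)*exp(-2*t) + C2*exp(-2*t)*sin(5*t).
Apply the initial conditions: x(0) = C1 = 5 and x'(0) = -2*C1 + 5*C2 = -5. Solving gives C1 = 5, C2 = 1.

x = exp(-2*t)*sin(5*t) + 5*cos(5*t)*exp(-2*t)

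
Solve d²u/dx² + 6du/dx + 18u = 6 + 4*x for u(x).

u = 7/27 + 2*x/9 + C1*cos(3*x)*exp(-3*x) + C2*exp(-3*x)*sin(3*x)

Characteristic equation r² + 6r + 18 = 0 has discriminant (6)² - 4·(18) = -36 < 0, so r = -3 ± 3i.
Hence u_h = C1*cos(3*x)*exp(-3*x) + C2*exp(-3*x)*sin(3*x).
For the particular solution try u_p = A0 + A1*x. Substituting and matching coefficients of each power of x gives A0 = 7/27, A1 = 2/9, so u_p = 7/27 + 2*x/9.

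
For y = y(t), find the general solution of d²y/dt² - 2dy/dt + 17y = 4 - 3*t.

Characteristic equation r² - 2r + 17 = 0 has discriminant (-2)² - 4·(17) = -64 < 0, so r = 1 ± 4i.
Hence y_h = C1*cos(4*t)*exp(t) + C2*exp(t)*sin(4*t).
For the particular solution try y_p = A0 + A1*t. Substituting and matching coefficients of each power of t gives A0 = 62/289, A1 = -3/17, so y_p = 62/289 - 3*t/17.

y = 62/289 - 3*t/17 + C1*cos(4*t)*exp(t) + C2*exp(t)*sin(4*t)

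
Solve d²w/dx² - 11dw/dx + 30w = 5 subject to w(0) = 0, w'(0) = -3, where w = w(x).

w = 1/6 + 2*exp(5*x) - 13*exp(6*x)/6

Characteristic equation r² - 11r + 30 = 0 factors as (r - 5)(r - 6) = 0, so r = 5, 6.
Hence w_h = C1*exp(5*x) + C2*exp(6*x).
For the particular solution try w_p = A0. Substituting and matching coefficients of each power of x gives A0 = 1/6, so w_p = 1/6.
General solution: w = 1/6 + C1*exp(5*x) + C2*exp(6*x).
Apply the initial conditions: w(0) = 1/6 + C1 + C2 = 0 and w'(0) = 5*C1 + 6*C2 = -3. Solving gives C1 = 2, C2 = -13/6.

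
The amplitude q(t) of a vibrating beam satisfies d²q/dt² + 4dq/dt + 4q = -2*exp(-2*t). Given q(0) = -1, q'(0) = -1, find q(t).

q = -exp(-2*t) - t**2*exp(-2*t) - 3*t*exp(-2*t)

Characteristic equation r² + 4r + 4 = 0 has discriminant (4)² - 4·(4) = 0, so r = -2 is a repeated root.
Hence q_h = (C1 + C2*t)*exp(-2*t).
Since exp(-2*t) solves the homogeneous equation (r = -2 is a root of multiplicity 2), multiply the trial by t^2. Try q_p = A*t^2*exp(-2*t). Substituting into the equation and dividing by exp(-2*t) gives A = -1, so q_p = -t^2*exp(-2*t).
General solution: q = C1*exp(-2*t) - t^2*exp(-2*t) + C2*t*exp(-2*t).
Apply the initial conditions: q(0) = C1 = -1 and q'(0) = C2 - 2*C1 = -1. Solving gives C1 = -1, C2 = -3.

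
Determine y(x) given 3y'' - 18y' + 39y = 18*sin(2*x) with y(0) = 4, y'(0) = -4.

y = 6*sin(2*x)/25 + 8*cos(2*x)/25 - 194*exp(3*x)*sin(2*x)/25 + 92*cos(2*x)*exp(3*x)/25

Divide through by 3: y'' - 6y' + 13y = 6*sin(2*x).
Characteristic equation r² - 6r + 13 = 0 has discriminant (-6)² - 4·(13) = -16 < 0, so r = 3 ± 2i.
Hence y_h = C1*cos(2*x)*exp(3*x) + C2*exp(3*x)*sin(2*x).
Try y_p = A*cos(2*x) + B*sin(2*x). Substituting and equating the coefficients of cos(2x) and sin(2x) gives A = 8/25, B = 6/25, so y_p = 6*sin(2*x)/25 + 8*cos(2*x)/25.
General solution: y = 6*sin(2*x)/25 + 8*cos(2*x)/25 + C1*cos(2*x)*exp(3*x) + C2*exp(3*x)*sin(2*x).
Apply the initial conditions: y(0) = 8/25 + C1 = 4 and y'(0) = 12/25 + 2*C2 + 3*C1 = -4. Solving gives C1 = 92/25, C2 = -194/25.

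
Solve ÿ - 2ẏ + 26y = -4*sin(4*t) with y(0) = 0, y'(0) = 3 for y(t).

Characteristic equation r² - 2r + 26 = 0 has discriminant (-2)² - 4·(26) = -100 < 0, so r = 1 ± 5i.
Hence y_h = C1*cos(5*t)*exp(t) + C2*exp(t)*sin(5*t).
Try y_p = A*cos(4*t) + B*sin(4*t). Substituting and equating the coefficients of cos(4t) and sin(4t) gives A = -8/41, B = -10/41, so y_p = -10*sin(4*t)/41 - 8*cos(4*t)/41.
General solution: y = -10*sin(4*t)/41 - 8*cos(4*t)/41 + C1*cos(5*t)*exp(t) + C2*exp(t)*sin(5*t).
Apply the initial conditions: y(0) = -8/41 + C1 = 0 and y'(0) = -40/41 + C1 + 5*C2 = 3. Solving gives C1 = 8/41, C2 = 31/41.

y = -10*sin(4*t)/41 - 8*cos(4*t)/41 + 8*cos(5*t)*exp(t)/41 + 31*exp(t)*sin(5*t)/41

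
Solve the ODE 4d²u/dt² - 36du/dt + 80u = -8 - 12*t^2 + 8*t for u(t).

Divide through by 4: u'' - 9u' + 20u = -2 - 3*t^2 + 2*t.
Characteristic equation r² - 9r + 20 = 0 factors as (r - 4)(r - 5) = 0, so r = 4, 5.
Hence u_h = C1*exp(4*t) + C2*exp(5*t).
For the particular solution try u_p = A0 + A1*t + A2*t^2. Substituting and matching coefficients of each power of t gives A0 = -403/4000, A1 = -7/200, A2 = -3/20, so u_p = -403/4000 - 7*t/200 - 3*t^2/20.

u = -403/4000 - 7*t/200 - 3*t**2/20 + C1*exp(4*t) + C2*exp(5*t)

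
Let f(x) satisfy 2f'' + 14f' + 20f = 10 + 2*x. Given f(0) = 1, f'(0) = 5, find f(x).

f = 43/100 - 151*exp(-5*x)/75 + x/10 + 31*exp(-2*x)/12

Divide through by 2: f'' + 7f' + 10f = 5 + x.
Characteristic equation r² + 7r + 10 = 0 factors as (r + 2)(r + 5) = 0, so r = -2, -5.
Hence f_h = C1*exp(-2*x) + C2*exp(-5*x).
For the particular solution try f_p = A0 + A1*x. Substituting and matching coefficients of each power of x gives A0 = 43/100, A1 = 1/10, so f_p = 43/100 + x/10.
General solution: f = 43/100 + x/10 + C1*exp(-2*x) + C2*exp(-5*x).
Apply the initial conditions: f(0) = 43/100 + C1 + C2 = 1 and f'(0) = 1/10 - 5*C2 - 2*C1 = 5. Solving gives C1 = 31/12, C2 = -151/75.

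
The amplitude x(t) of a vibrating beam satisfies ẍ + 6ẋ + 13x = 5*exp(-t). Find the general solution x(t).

x = 5*exp(-t)/8 + C1*cos(2*t)*exp(-3*t) + C2*exp(-3*t)*sin(2*t)

Characteristic equation r² + 6r + 13 = 0 has discriminant (6)² - 4·(13) = -16 < 0, so r = -3 ± 2i.
Hence x_h = C1*cos(2*t)*exp(-3*t) + C2*exp(-3*t)*sin(2*t).
Try x_p = A*exp(-t). Substituting into the equation and dividing by exp(-t) gives A = 5/8, so x_p = 5*exp(-t)/8.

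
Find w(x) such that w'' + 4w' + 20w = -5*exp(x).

w = -exp(x)/5 + C1*cos(4*x)*exp(-2*x) + C2*exp(-2*x)*sin(4*x)

Characteristic equation r² + 4r + 20 = 0 has discriminant (4)² - 4·(20) = -64 < 0, so r = -2 ± 4i.
Hence w_h = C1*cos(4*x)*exp(-2*x) + C2*exp(-2*x)*sin(4*x).
Try w_p = A*exp(x). Substituting into the equation and dividing by exp(x) gives A = -1/5, so w_p = -exp(x)/5.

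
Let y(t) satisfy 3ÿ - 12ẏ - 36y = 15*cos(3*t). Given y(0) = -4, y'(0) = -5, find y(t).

Divide through by 3: y'' - 4y' - 12y = 5*cos(3*t).
Characteristic equation r² - 4r - 12 = 0 factors as (r + 2)(r - 6) = 0, so r = -2, 6.
Hence y_h = C1*exp(-2*t) + C2*exp(6*t).
Try y_p = A*cos(3*t) + B*sin(3*t). Substituting and equating the coefficients of cos(3t) and sin(3t) gives A = -7/39, B = -4/39, so y_p = -7*cos(3*t)/39 - 4*sin(3*t)/39.
General solution: y = -7*cos(3*t)/39 - 4*sin(3*t)/39 + C1*exp(-2*t) + C2*exp(6*t).
Apply the initial conditions: y(0) = -7/39 + C1 + C2 = -4 and y'(0) = -4/13 - 2*C1 + 6*C2 = -5. Solving gives C1 = -237/104, C2 = -37/24.

y = -237*exp(-2*t)/104 - 37*exp(6*t)/24 - 7*cos(3*t)/39 - 4*sin(3*t)/39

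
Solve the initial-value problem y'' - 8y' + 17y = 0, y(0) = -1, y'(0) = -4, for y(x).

y = -cos(x)*exp(4*x)

Characteristic equation r² - 8r + 17 = 0 has discriminant (-8)² - 4·(17) = -4 < 0, so r = 4 ± i.
Hence y_h = C1*cos(x)*exp(4*x) + C2*exp(4*x)*sin(x).
Apply the initial conditions: y(0) = C1 = -1 and y'(0) = C2 + 4*C1 = -4. Solving gives C1 = -1, C2 = 0.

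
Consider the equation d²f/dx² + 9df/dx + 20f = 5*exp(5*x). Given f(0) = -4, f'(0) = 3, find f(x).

Characteristic equation r² + 9r + 20 = 0 factors as (r + 4)(r + 5) = 0, so r = -4, -5.
Hence f_h = C1*exp(-4*x) + C2*exp(-5*x).
Try f_p = A*exp(5*x). Substituting into the equation and dividing by exp(5*x) gives A = 1/18, so f_p = exp(5*x)/18.
General solution: f = exp(5*x)/18 + C1*exp(-4*x) + C2*exp(-5*x).
Apply the initial conditions: f(0) = 1/18 + C1 + C2 = -4 and f'(0) = 5/18 - 5*C2 - 4*C1 = 3. Solving gives C1 = -158/9, C2 = 27/2.

f = -158*exp(-4*x)/9 + exp(5*x)/18 + 27*exp(-5*x)/2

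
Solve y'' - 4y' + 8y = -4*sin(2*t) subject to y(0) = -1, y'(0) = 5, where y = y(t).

Characteristic equation r² - 4r + 8 = 0 has discriminant (-4)² - 4·(8) = -16 < 0, so r = 2 ± 2i.
Hence y_h = C1*cos(2*t)*exp(2*t) + C2*exp(2*t)*sin(2*t).
Try y_p = A*cos(2*t) + B*sin(2*t). Substituting and equating the coefficients of cos(2t) and sin(2t) gives A = -2/5, B = -1/5, so y_p = -2*cos(2*t)/5 - sin(2*t)/5.
General solution: y = -2*cos(2*t)/5 - sin(2*t)/5 + C1*cos(2*t)*exp(2*t) + C2*exp(2*t)*sin(2*t).
Apply the initial conditions: y(0) = -2/5 + C1 = -1 and y'(0) = -2/5 + 2*C1 + 2*C2 = 5. Solving gives C1 = -3/5, C2 = 33/10.

y = -2*cos(2*t)/5 - sin(2*t)/5 - 3*cos(2*t)*exp(2*t)/5 + 33*exp(2*t)*sin(2*t)/10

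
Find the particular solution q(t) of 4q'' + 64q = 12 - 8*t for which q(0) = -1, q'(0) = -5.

q = 3/16 - 39*sin(4*t)/32 - 19*cos(4*t)/16 - t/8

Divide through by 4: q'' + 16q = 3 - 2*t.
Characteristic equation r² + 16 = 0 has discriminant (0)² - 4·(16) = -64 < 0, so r = ± 4i.
Hence q_h = C1*cos(4*t) + C2*sin(4*t).
For the particular solution try q_p = A0 + A1*t. Substituting and matching coefficients of each power of t gives A0 = 3/16, A1 = -1/8, so q_p = 3/16 - t/8.
General solution: q = 3/16 - t/8 + C1*cos(4*t) + C2*sin(4*t).
Apply the initial conditions: q(0) = 3/16 + C1 = -1 and q'(0) = -1/8 + 4*C2 = -5. Solving gives C1 = -19/16, C2 = -39/32.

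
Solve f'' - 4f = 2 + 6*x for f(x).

Characteristic equation r² - 4 = 0 factors as (r + 2)(r - 2) = 0, so r = -2, 2.
Hence f_h = C1*exp(-2*x) + C2*exp(2*x).
For the particular solution try f_p = A0 + A1*x. Substituting and matching coefficients of each power of x gives A0 = -1/2, A1 = -3/2, so f_p = -1/2 - 3*x/2.

f = -1/2 - 3*x/2 + C1*exp(-2*x) + C2*exp(2*x)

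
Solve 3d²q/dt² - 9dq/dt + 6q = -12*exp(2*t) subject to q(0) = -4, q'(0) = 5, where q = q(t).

Divide through by 3: q'' - 3q' + 2q = -4*exp(2*t).
Characteristic equation r² - 3r + 2 = 0 factors as (r - 2)(r - 1) = 0, so r = 2, 1.
Hence q_h = C1*exp(2*t) + C2*exp(t).
Since exp(2*t) solves the homogeneous equation (r = 2 is a root of multiplicity 1), multiply the trial by t. Try q_p = A*t*exp(2*t). Substituting into the equation and dividing by exp(2*t) gives A = -4, so q_p = -4*t*exp(2*t).
General solution: q = C1*exp(2*t) + C2*exp(t) - 4*t*exp(2*t).
Apply the initial conditions: q(0) = C1 + C2 = -4 and q'(0) = -4 + C2 + 2*C1 = 5. Solving gives C1 = 13, C2 = -17.

q = -17*exp(t) + 13*exp(2*t) - 4*t*exp(2*t)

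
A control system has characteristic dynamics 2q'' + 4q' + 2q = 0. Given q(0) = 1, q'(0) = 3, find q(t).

q = 4*t*exp(-t) + exp(-t)

Divide through by 2: q'' + 2q' + q = 0.
Characteristic equation r² + 2r + 1 = 0 has discriminant (2)² - 4·(1) = 0, so r = -1 is a repeated root.
Hence q_h = (C1 + C2*t)*exp(-t).
Apply the initial conditions: q(0) = C1 = 1 and q'(0) = C2 - C1 = 3. Solving gives C1 = 1, C2 = 4.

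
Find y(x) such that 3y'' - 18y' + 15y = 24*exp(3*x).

Divide through by 3: y'' - 6y' + 5y = 8*exp(3*x).
Characteristic equation r² - 6r + 5 = 0 factors as (r - 1)(r - 5) = 0, so r = 1, 5.
Hence y_h = C1*exp(x) + C2*exp(5*x).
Try y_p = A*exp(3*x). Substituting into the equation and dividing by exp(3*x) gives A = -2, so y_p = -2*exp(3*x).

y = -2*exp(3*x) + C1*exp(x) + C2*exp(5*x)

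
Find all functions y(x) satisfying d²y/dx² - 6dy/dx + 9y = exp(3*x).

y = C1*exp(3*x) + x**2*exp(3*x)/2 + C2*x*exp(3*x)

Characteristic equation r² - 6r + 9 = 0 has discriminant (-6)² - 4·(9) = 0, so r = 3 is a repeated root.
Hence y_h = (C1 + C2*x)*exp(3*x).
Since exp(3*x) solves the homogeneous equation (r = 3 is a root of multiplicity 2), multiply the trial by x^2. Try y_p = A*x^2*exp(3*x). Substituting into the equation and dividing by exp(3*x) gives A = 1/2, so y_p = x^2*exp(3*x)/2.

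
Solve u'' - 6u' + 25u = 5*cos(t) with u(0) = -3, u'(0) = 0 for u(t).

Characteristic equation r² - 6r + 25 = 0 has discriminant (-6)² - 4·(25) = -64 < 0, so r = 3 ± 4i.
Hence u_h = C1*cos(4*t)*exp(3*t) + C2*exp(3*t)*sin(4*t).
Try u_p = A*cos(t) + B*sin(t). Substituting and equating the coefficients of cos(t) and sin(t) gives A = 10/51, B = -5/102, so u_p = -5*sin(t)/102 + 10*cos(t)/51.
General solution: u = -5*sin(t)/102 + 10*cos(t)/51 + C1*cos(4*t)*exp(3*t) + C2*exp(3*t)*sin(4*t).
Apply the initial conditions: u(0) = 10/51 + C1 = -3 and u'(0) = -5/102 + 3*C1 + 4*C2 = 0. Solving gives C1 = -163/51, C2 = 983/408.

u = -5*sin(t)/102 + 10*cos(t)/51 - 163*cos(4*t)*exp(3*t)/51 + 983*exp(3*t)*sin(4*t)/408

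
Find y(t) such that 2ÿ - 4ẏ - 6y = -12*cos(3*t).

y = sin(3*t)/5 + 2*cos(3*t)/5 + C1*exp(3*t) + C2*exp(-t)

Divide through by 2: y'' - 2y' - 3y = -6*cos(3*t).
Characteristic equation r² - 2r - 3 = 0 factors as (r - 3)(r + 1) = 0, so r = 3, -1.
Hence y_h = C1*exp(3*t) + C2*exp(-t).
Try y_p = A*cos(3*t) + B*sin(3*t). Substituting and equating the coefficients of cos(3t) and sin(3t) gives A = 2/5, B = 1/5, so y_p = sin(3*t)/5 + 2*cos(3*t)/5.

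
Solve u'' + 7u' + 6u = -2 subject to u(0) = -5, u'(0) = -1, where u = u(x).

Characteristic equation r² + 7r + 6 = 0 factors as (r + 1)(r + 6) = 0, so r = -1, -6.
Hence u_h = C1*exp(-x) + C2*exp(-6*x).
For the particular solution try u_p = A0. Substituting and matching coefficients of each power of x gives A0 = -1/3, so u_p = -1/3.
General solution: u = -1/3 + C1*exp(-x) + C2*exp(-6*x).
Apply the initial conditions: u(0) = -1/3 + C1 + C2 = -5 and u'(0) = -C1 - 6*C2 = -1. Solving gives C1 = -29/5, C2 = 17/15.

u = -1/3 - 29*exp(-x)/5 + 17*exp(-6*x)/15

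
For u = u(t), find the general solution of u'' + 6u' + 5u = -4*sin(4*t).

Characteristic equation r² + 6r + 5 = 0 factors as (r + 1)(r + 5) = 0, so r = -1, -5.
Hence u_h = C1*exp(-t) + C2*exp(-5*t).
Try u_p = A*cos(4*t) + B*sin(4*t). Substituting and equating the coefficients of cos(4t) and sin(4t) gives A = 96/697, B = 44/697, so u_p = 44*sin(4*t)/697 + 96*cos(4*t)/697.

u = 44*sin(4*t)/697 + 96*cos(4*t)/697 + C1*exp(-t) + C2*exp(-5*t)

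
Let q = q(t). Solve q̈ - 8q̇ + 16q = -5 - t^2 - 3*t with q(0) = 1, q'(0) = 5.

Characteristic equation r² - 8r + 16 = 0 has discriminant (-8)² - 4·(16) = 0, so r = 4 is a repeated root.
Hence q_h = (C1 + C2*t)*exp(4*t).
For the particular solution try q_p = A0 + A1*t + A2*t^2. Substituting and matching coefficients of each power of t gives A0 = -55/128, A1 = -1/4, A2 = -1/16, so q_p = -55/128 - t/4 - t^2/16.
General solution: q = -55/128 - t/4 - t^2/16 + C1*exp(4*t) + C2*t*exp(4*t).
Apply the initial conditions: q(0) = -55/128 + C1 = 1 and q'(0) = -1/4 + C2 + 4*C1 = 5. Solving gives C1 = 183/128, C2 = -15/32.

q = -55/128 - t/4 - t**2/16 + 183*exp(4*t)/128 - 15*t*exp(4*t)/32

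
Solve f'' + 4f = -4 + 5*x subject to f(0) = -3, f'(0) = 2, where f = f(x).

Characteristic equation r² + 4 = 0 has discriminant (0)² - 4·(4) = -16 < 0, so r = ± 2i.
Hence f_h = C1*cos(2*x) + C2*sin(2*x).
For the particular solution try f_p = A0 + A1*x. Substituting and matching coefficients of each power of x gives A0 = -1, A1 = 5/4, so f_p = -1 + 5*x/4.
General solution: f = -1 + 5*x/4 + C1*cos(2*x) + C2*sin(2*x).
Apply the initial conditions: f(0) = -1 + C1 = -3 and f'(0) = 5/4 + 2*C2 = 2. Solving gives C1 = -2, C2 = 3/8.

f = -1 - 2*cos(2*x) + 3*sin(2*x)/8 + 5*x/4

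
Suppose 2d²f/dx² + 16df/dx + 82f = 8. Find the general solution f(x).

f = 4/41 + C1*cos(5*x)*exp(-4*x) + C2*exp(-4*x)*sin(5*x)

Divide through by 2: f'' + 8f' + 41f = 4.
Characteristic equation r² + 8r + 41 = 0 has discriminant (8)² - 4·(41) = -100 < 0, so r = -4 ± 5i.
Hence f_h = C1*cos(5*x)*exp(-4*x) + C2*exp(-4*x)*sin(5*x).
For the particular solution try f_p = A0. Substituting and matching coefficients of each power of x gives A0 = 4/41, so f_p = 4/41.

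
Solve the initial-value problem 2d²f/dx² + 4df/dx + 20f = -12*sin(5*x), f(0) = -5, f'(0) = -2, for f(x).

f = 12*cos(5*x)/65 + 18*sin(5*x)/65 - 557*exp(-x)*sin(3*x)/195 - 337*cos(3*x)*exp(-x)/65

Divide through by 2: f'' + 2f' + 10f = -6*sin(5*x).
Characteristic equation r² + 2r + 10 = 0 has discriminant (2)² - 4·(10) = -36 < 0, so r = -1 ± 3i.
Hence f_h = C1*cos(3*x)*exp(-x) + C2*exp(-x)*sin(3*x).
Try f_p = A*cos(5*x) + B*sin(5*x). Substituting and equating the coefficients of cos(5x) and sin(5x) gives A = 12/65, B = 18/65, so f_p = 12*cos(5*x)/65 + 18*sin(5*x)/65.
General solution: f = 12*cos(5*x)/65 + 18*sin(5*x)/65 + C1*cos(3*x)*exp(-x) + C2*exp(-x)*sin(3*x).
Apply the initial conditions: f(0) = 12/65 + C1 = -5 and f'(0) = 18/13 - C1 + 3*C2 = -2. Solving gives C1 = -337/65, C2 = -557/195.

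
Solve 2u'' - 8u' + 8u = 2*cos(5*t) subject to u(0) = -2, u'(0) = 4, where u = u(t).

Divide through by 2: u'' - 4u' + 4u = cos(5*t).
Characteristic equation r² - 4r + 4 = 0 has discriminant (-4)² - 4·(4) = 0, so r = 2 is a repeated root.
Hence u_h = (C1 + C2*t)*exp(2*t).
Try u_p = A*cos(5*t) + B*sin(5*t). Substituting and equating the coefficients of cos(5t) and sin(5t) gives A = -21/841, B = -20/841, so u_p = -21*cos(5*t)/841 - 20*sin(5*t)/841.
General solution: u = -21*cos(5*t)/841 - 20*sin(5*t)/841 + C1*exp(2*t) + C2*t*exp(2*t).
Apply the initial conditions: u(0) = -21/841 + C1 = -2 and u'(0) = -100/841 + C2 + 2*C1 = 4. Solving gives C1 = -1661/841, C2 = 234/29.

u = -1661*exp(2*t)/841 - 21*cos(5*t)/841 - 20*sin(5*t)/841 + 234*t*exp(2*t)/29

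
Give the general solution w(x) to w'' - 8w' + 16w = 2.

Characteristic equation r² - 8r + 16 = 0 has discriminant (-8)² - 4·(16) = 0, so r = 4 is a repeated root.
Hence w_h = (C1 + C2*x)*exp(4*x).
For the particular solution try w_p = A0. Substituting and matching coefficients of each power of x gives A0 = 1/8, so w_p = 1/8.

w = 1/8 + C1*exp(4*x) + C2*x*exp(4*x)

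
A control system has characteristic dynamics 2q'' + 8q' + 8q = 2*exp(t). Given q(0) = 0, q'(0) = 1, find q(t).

q = -exp(-2*t)/9 + exp(t)/9 + 2*t*exp(-2*t)/3

Divide through by 2: q'' + 4q' + 4q = exp(t).
Characteristic equation r² + 4r + 4 = 0 has discriminant (4)² - 4·(4) = 0, so r = -2 is a repeated root.
Hence q_h = (C1 + C2*t)*exp(-2*t).
Try q_p = A*exp(t). Substituting into the equation and dividing by exp(t) gives A = 1/9, so q_p = exp(t)/9.
General solution: q = exp(t)/9 + C1*exp(-2*t) + C2*t*exp(-2*t).
Apply the initial conditions: q(0) = 1/9 + C1 = 0 and q'(0) = 1/9 + C2 - 2*C1 = 1. Solving gives C1 = -1/9, C2 = 2/3.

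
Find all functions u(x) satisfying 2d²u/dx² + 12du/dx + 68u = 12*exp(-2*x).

Divide through by 2: u'' + 6u' + 34u = 6*exp(-2*x).
Characteristic equation r² + 6r + 34 = 0 has discriminant (6)² - 4·(34) = -100 < 0, so r = -3 ± 5i.
Hence u_h = C1*cos(5*x)*exp(-3*x) + C2*exp(-3*x)*sin(5*x).
Try u_p = A*exp(-2*x). Substituting into the equation and dividing by exp(-2*x) gives A = 3/13, so u_p = 3*exp(-2*x)/13.

u = 3*exp(-2*x)/13 + C1*cos(5*x)*exp(-3*x) + C2*exp(-3*x)*sin(5*x)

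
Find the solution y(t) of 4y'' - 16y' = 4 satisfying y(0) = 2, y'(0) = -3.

y = 43/16 - 11*exp(4*t)/16 - t/4

Divide through by 4: y'' - 4y' = 1.
Characteristic equation r² - 4r = 0 factors as (r - 4)r = 0, so r = 4, 0.
Hence y_h = C1*exp(4*t) + C2.
Since 0 is a characteristic root (multiplicity 1), multiply the polynomial trial by t: try y_p = A0*t. Substituting and matching coefficients of each power of t gives A0 = -1/4, so y_p = -t/4.
General solution: y = C2 - t/4 + C1*exp(4*t).
Apply the initial conditions: y(0) = C1 + C2 = 2 and y'(0) = -1/4 + 4*C1 = -3. Solving gives C1 = -11/16, C2 = 43/16.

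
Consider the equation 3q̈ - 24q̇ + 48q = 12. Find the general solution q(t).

q = 1/4 + C1*exp(4*t) + C2*t*exp(4*t)

Divide through by 3: q'' - 8q' + 16q = 4.
Characteristic equation r² - 8r + 16 = 0 has discriminant (-8)² - 4·(16) = 0, so r = 4 is a repeated root.
Hence q_h = (C1 + C2*t)*exp(4*t).
For the particular solution try q_p = A0. Substituting and matching coefficients of each power of t gives A0 = 1/4, so q_p = 1/4.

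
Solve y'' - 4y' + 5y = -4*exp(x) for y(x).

y = -2*exp(x) + C1*cos(x)*exp(2*x) + C2*exp(2*x)*sin(x)

Characteristic equation r² - 4r + 5 = 0 has discriminant (-4)² - 4·(5) = -4 < 0, so r = 2 ± i.
Hence y_h = C1*cos(x)*exp(2*x) + C2*exp(2*x)*sin(x).
Try y_p = A*exp(x). Substituting into the equation and dividing by exp(x) gives A = -2, so y_p = -2*exp(x).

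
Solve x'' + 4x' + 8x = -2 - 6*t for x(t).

x = 1/8 - 3*t/4 + C1*cos(2*t)*exp(-2*t) + C2*exp(-2*t)*sin(2*t)

Characteristic equation r² + 4r + 8 = 0 has discriminant (4)² - 4·(8) = -16 < 0, so r = -2 ± 2i.
Hence x_h = C1*cos(2*t)*exp(-2*t) + C2*exp(-2*t)*sin(2*t).
For the particular solution try x_p = A0 + A1*t. Substituting and matching coefficients of each power of t gives A0 = 1/8, A1 = -3/4, so x_p = 1/8 - 3*t/4.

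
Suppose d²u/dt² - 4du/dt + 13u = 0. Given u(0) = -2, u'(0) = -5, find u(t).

Characteristic equation r² - 4r + 13 = 0 has discriminant (-4)² - 4·(13) = -36 < 0, so r = 2 ± 3i.
Hence u_h = C1*cos(3*t)*exp(2*t) + C2*exp(2*t)*sin(3*t).
Apply the initial conditions: u(0) = C1 = -2 and u'(0) = 2*C1 + 3*C2 = -5. Solving gives C1 = -2, C2 = -1/3.

u = -2*cos(3*t)*exp(2*t) - exp(2*t)*sin(3*t)/3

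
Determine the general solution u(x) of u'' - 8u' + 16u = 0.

u = C1*exp(4*x) + C2*x*exp(4*x)

Characteristic equation r² - 8r + 16 = 0 has discriminant (-8)² - 4·(16) = 0, so r = 4 is a repeated root.
Hence u_h = (C1 + C2*x)*exp(4*x).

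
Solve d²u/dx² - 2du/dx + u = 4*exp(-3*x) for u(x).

u = exp(-3*x)/4 + C1*exp(x) + C2*x*exp(x)

Characteristic equation r² - 2r + 1 = 0 has discriminant (-2)² - 4·(1) = 0, so r = 1 is a repeated root.
Hence u_h = (C1 + C2*x)*exp(x).
Try u_p = A*exp(-3*x). Substituting into the equation and dividing by exp(-3*x) gives A = 1/4, so u_p = exp(-3*x)/4.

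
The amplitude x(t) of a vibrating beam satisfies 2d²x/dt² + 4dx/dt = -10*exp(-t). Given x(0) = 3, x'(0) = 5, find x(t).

Divide through by 2: x'' + 2x' = -5*exp(-t).
Characteristic equation r² + 2r = 0 factors as (r + 2)r = 0, so r = -2, 0.
Hence x_h = C1*exp(-2*t) + C2.
Try x_p = A*exp(-t). Substituting into the equation and dividing by exp(-t) gives A = 5, so x_p = 5*exp(-t).
General solution: x = C2 + 5*exp(-t) + C1*exp(-2*t).
Apply the initial conditions: x(0) = 5 + C1 + C2 = 3 and x'(0) = -5 - 2*C1 = 5. Solving gives C1 = -5, C2 = 3.

x = 3 - 5*exp(-2*t) + 5*exp(-t)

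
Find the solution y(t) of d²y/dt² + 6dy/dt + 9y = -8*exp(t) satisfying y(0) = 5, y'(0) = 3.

y = -exp(t)/2 + 11*exp(-3*t)/2 + 20*t*exp(-3*t)

Characteristic equation r² + 6r + 9 = 0 has discriminant (6)² - 4·(9) = 0, so r = -3 is a repeated root.
Hence y_h = (C1 + C2*t)*exp(-3*t).
Try y_p = A*exp(t). Substituting into the equation and dividing by exp(t) gives A = -1/2, so y_p = -exp(t)/2.
General solution: y = -exp(t)/2 + C1*exp(-3*t) + C2*t*exp(-3*t).
Apply the initial conditions: y(0) = -1/2 + C1 = 5 and y'(0) = -1/2 + C2 - 3*C1 = 3. Solving gives C1 = 11/2, C2 = 20.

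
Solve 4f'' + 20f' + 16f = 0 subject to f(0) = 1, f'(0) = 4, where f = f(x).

f = -5*exp(-4*x)/3 + 8*exp(-x)/3

Divide through by 4: f'' + 5f' + 4f = 0.
Characteristic equation r² + 5r + 4 = 0 factors as (r + 1)(r + 4) = 0, so r = -1, -4.
Hence f_h = C1*exp(-x) + C2*exp(-4*x).
Apply the initial conditions: f(0) = C1 + C2 = 1 and f'(0) = -C1 - 4*C2 = 4. Solving gives C1 = 8/3, C2 = -5/3.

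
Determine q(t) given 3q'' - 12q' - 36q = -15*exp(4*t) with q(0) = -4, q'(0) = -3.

Divide through by 3: q'' - 4q' - 12q = -5*exp(4*t).
Characteristic equation r² - 4r - 12 = 0 factors as (r + 2)(r - 6) = 0, so r = -2, 6.
Hence q_h = C1*exp(-2*t) + C2*exp(6*t).
Try q_p = A*exp(4*t). Substituting into the equation and dividing by exp(4*t) gives A = 5/12, so q_p = 5*exp(4*t)/12.
General solution: q = 5*exp(4*t)/12 + C1*exp(-2*t) + C2*exp(6*t).
Apply the initial conditions: q(0) = 5/12 + C1 + C2 = -4 and q'(0) = 5/3 - 2*C1 + 6*C2 = -3. Solving gives C1 = -131/48, C2 = -27/16.

q = -131*exp(-2*t)/48 - 27*exp(6*t)/16 + 5*exp(4*t)/12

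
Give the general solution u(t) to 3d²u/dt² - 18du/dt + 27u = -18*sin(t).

u = -12*sin(t)/25 - 9*cos(t)/25 + C1*exp(3*t) + C2*t*exp(3*t)

Divide through by 3: u'' - 6u' + 9u = -6*sin(t).
Characteristic equation r² - 6r + 9 = 0 has discriminant (-6)² - 4·(9) = 0, so r = 3 is a repeated root.
Hence u_h = (C1 + C2*t)*exp(3*t).
Try u_p = A*cos(t) + B*sin(t). Substituting and equating the coefficients of cos(t) and sin(t) gives A = -9/25, B = -12/25, so u_p = -12*sin(t)/25 - 9*cos(t)/25.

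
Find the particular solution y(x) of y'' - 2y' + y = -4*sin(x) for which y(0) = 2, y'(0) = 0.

Characteristic equation r² - 2r + 1 = 0 has discriminant (-2)² - 4·(1) = 0, so r = 1 is a repeated root.
Hence y_h = (C1 + C2*x)*exp(x).
Try y_p = A*cos(x) + B*sin(x). Substituting and equating the coefficients of cos(x) and sin(x) gives A = -2, B = 0, so y_p = -2*cos(x).
General solution: y = -2*cos(x) + C1*exp(x) + C2*x*exp(x).
Apply the initial conditions: y(0) = -2 + C1 = 2 and y'(0) = C1 + C2 = 0. Solving gives C1 = 4, C2 = -4.

y = -2*cos(x) + 4*exp(x) - 4*x*exp(x)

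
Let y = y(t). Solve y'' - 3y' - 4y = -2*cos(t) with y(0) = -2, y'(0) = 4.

Characteristic equation r² - 3r - 4 = 0 factors as (r - 4)(r + 1) = 0, so r = 4, -1.
Hence y_h = C1*exp(4*t) + C2*exp(-t).
Try y_p = A*cos(t) + B*sin(t). Substituting and equating the coefficients of cos(t) and sin(t) gives A = 5/17, B = 3/17, so y_p = 3*sin(t)/17 + 5*cos(t)/17.
General solution: y = 3*sin(t)/17 + 5*cos(t)/17 + C1*exp(4*t) + C2*exp(-t).
Apply the initial conditions: y(0) = 5/17 + C1 + C2 = -2 and y'(0) = 3/17 - C2 + 4*C1 = 4. Solving gives C1 = 26/85, C2 = -13/5.

y = -13*exp(-t)/5 + 3*sin(t)/17 + 5*cos(t)/17 + 26*exp(4*t)/85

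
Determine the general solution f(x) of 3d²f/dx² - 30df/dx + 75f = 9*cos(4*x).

Divide through by 3: f'' - 10f' + 25f = 3*cos(4*x).
Characteristic equation r² - 10r + 25 = 0 has discriminant (-10)² - 4·(25) = 0, so r = 5 is a repeated root.
Hence f_h = (C1 + C2*x)*exp(5*x).
Try f_p = A*cos(4*x) + B*sin(4*x). Substituting and equating the coefficients of cos(4x) and sin(4x) gives A = 27/1681, B = -120/1681, so f_p = -120*sin(4*x)/1681 + 27*cos(4*x)/1681.

f = -120*sin(4*x)/1681 + 27*cos(4*x)/1681 + C1*exp(5*x) + C2*x*exp(5*x)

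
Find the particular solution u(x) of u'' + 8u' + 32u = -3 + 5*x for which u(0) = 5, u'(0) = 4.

u = -17/128 + 5*x/32 + 195*exp(-4*x)*sin(4*x)/32 + 657*cos(4*x)*exp(-4*x)/128

Characteristic equation r² + 8r + 32 = 0 has discriminant (8)² - 4·(32) = -64 < 0, so r = -4 ± 4i.
Hence u_h = C1*cos(4*x)*exp(-4*x) + C2*exp(-4*x)*sin(4*x).
For the particular solution try u_p = A0 + A1*x. Substituting and matching coefficients of each power of x gives A0 = -17/128, A1 = 5/32, so u_p = -17/128 + 5*x/32.
General solution: u = -17/128 + 5*x/32 + C1*cos(4*x)*exp(-4*x) + C2*exp(-4*x)*sin(4*x).
Apply the initial conditions: u(0) = -17/128 + C1 = 5 and u'(0) = 5/32 - 4*C1 + 4*C2 = 4. Solving gives C1 = 657/128, C2 = 195/32.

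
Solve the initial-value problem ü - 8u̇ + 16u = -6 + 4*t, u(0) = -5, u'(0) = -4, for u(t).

u = -1/4 - 19*exp(4*t)/4 + t/4 + 59*t*exp(4*t)/4

Characteristic equation r² - 8r + 16 = 0 has discriminant (-8)² - 4·(16) = 0, so r = 4 is a repeated root.
Hence u_h = (C1 + C2*t)*exp(4*t).
For the particular solution try u_p = A0 + A1*t. Substituting and matching coefficients of each power of t gives A0 = -1/4, A1 = 1/4, so u_p = -1/4 + t/4.
General solution: u = -1/4 + t/4 + C1*exp(4*t) + C2*t*exp(4*t).
Apply the initial conditions: u(0) = -1/4 + C1 = -5 and u'(0) = 1/4 + C2 + 4*C1 = -4. Solving gives C1 = -19/4, C2 = 59/4.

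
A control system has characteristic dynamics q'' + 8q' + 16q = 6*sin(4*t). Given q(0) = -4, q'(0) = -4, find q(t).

Characteristic equation r² + 8r + 16 = 0 has discriminant (8)² - 4·(16) = 0, so r = -4 is a repeated root.
Hence q_h = (C1 + C2*t)*exp(-4*t).
Try q_p = A*cos(4*t) + B*sin(4*t). Substituting and equating the coefficients of cos(4t) and sin(4t) gives A = -3/16, B = 0, so q_p = -3*cos(4*t)/16.
General solution: q = -3*cos(4*t)/16 + C1*exp(-4*t) + C2*t*exp(-4*t).
Apply the initial conditions: q(0) = -3/16 + C1 = -4 and q'(0) = C2 - 4*C1 = -4. Solving gives C1 = -61/16, C2 = -77/4.

q = -61*exp(-4*t)/16 - 3*cos(4*t)/16 - 77*t*exp(-4*t)/4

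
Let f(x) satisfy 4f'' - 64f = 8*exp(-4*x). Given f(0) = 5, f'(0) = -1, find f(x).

f = 77*exp(4*x)/32 + 83*exp(-4*x)/32 - x*exp(-4*x)/4

Divide through by 4: f'' - 16f = 2*exp(-4*x).
Characteristic equation r² - 16 = 0 factors as (r - 4)(r + 4) = 0, so r = 4, -4.
Hence f_h = C1*exp(4*x) + C2*exp(-4*x).
Since exp(-4*x) solves the homogeneous equation (r = -4 is a root of multiplicity 1), multiply the trial by x. Try f_p = A*x*exp(-4*x). Substituting into the equation and dividing by exp(-4*x) gives A = -1/4, so f_p = -x*exp(-4*x)/4.
General solution: f = C1*exp(4*x) + C2*exp(-4*x) - x*exp(-4*x)/4.
Apply the initial conditions: f(0) = C1 + C2 = 5 and f'(0) = -1/4 - 4*C2 + 4*C1 = -1. Solving gives C1 = 77/32, C2 = 83/32.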